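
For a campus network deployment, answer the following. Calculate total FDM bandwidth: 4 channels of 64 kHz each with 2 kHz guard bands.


Given: 4 channels, 64 kHz each, guard = 2 kHz
Channel bandwidth = 4 * 64 = 256 kHz
Guard bands = 3 gaps * 2 kHz = 6 kHz
Total = 256 + 6 = 262 kHz

262


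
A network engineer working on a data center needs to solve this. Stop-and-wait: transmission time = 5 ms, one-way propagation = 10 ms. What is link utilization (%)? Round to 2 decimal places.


Given: Ttrans = 5 ms, Tprop = 10 ms
RTT = 2 * Tprop = 2 * 10 = 20 ms
U = Ttrans / (Ttrans + RTT)
U = 5 / (5 + 20)
U = 5 / 25 = 0.2
U% = 20.00%

20.00


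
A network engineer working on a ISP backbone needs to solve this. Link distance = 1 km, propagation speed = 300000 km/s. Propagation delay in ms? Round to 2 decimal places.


Given: distance = 1 km, speed = 300000 km/s
Delay = distance / speed = 1 / 300000 seconds
Delay in ms = 1 * 1000 / 300000
Delay = 0.0033 ms
Rounded to 2 dp = 0.00 ms

0.00


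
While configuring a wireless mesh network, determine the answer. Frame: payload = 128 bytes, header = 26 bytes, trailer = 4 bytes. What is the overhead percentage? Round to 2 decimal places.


Given: payload = 128 B, header = 26 B, trailer = 4 B
Overhead bytes = header + trailer = 26 + 4 = 30
Total frame = payload + overhead = 128 + 30 = 158
Overhead % = 30 / 158 * 100 = 18.9873% -> 18.99% (2 dp)

18.99


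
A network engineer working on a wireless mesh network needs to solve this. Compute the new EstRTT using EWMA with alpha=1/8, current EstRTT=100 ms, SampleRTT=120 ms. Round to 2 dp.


Given: EstRTT = 100 ms, SampleRTT = 120 ms, alpha = 1/8
New EstRTT = (1 - alpha) * EstRTT + alpha * SampleRTT
(7/8) * 100 = 87.5
(1/8) * 120 = 15
New EstRTT = 87.5 + 15 = 102.5 ms -> 102.50 ms (2 dp)

102.50


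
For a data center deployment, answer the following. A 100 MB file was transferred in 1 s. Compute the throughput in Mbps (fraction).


Given: file = 100 MB, time = 1 s
File in Mb = 100 * 8 = 800 Mb
Throughput = 800 / 1 Mbps
Throughput = 800 Mbps

800


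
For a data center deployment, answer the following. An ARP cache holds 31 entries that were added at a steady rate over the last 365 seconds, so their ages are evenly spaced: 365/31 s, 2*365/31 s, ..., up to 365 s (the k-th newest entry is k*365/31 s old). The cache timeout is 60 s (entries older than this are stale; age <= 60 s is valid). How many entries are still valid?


Ages are k * 365/31 s for k = 1..31 (spacing = 11.7742 s).
Entry k is valid iff k * 365/31 <= 60 iff k <= 31 * 60 / 365 = 5.0959
n_valid = floor(5.0959) = 5
(n_stale = 31 - 5 = 26)

5


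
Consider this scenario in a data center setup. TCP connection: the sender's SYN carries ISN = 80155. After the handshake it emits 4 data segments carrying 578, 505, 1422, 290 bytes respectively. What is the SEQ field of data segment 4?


The SYN occupies sequence number ISN = 80155, so the first data byte is ISN + 1 = 80156.
SEQ of data segment i = (ISN + 1) + sum of payload sizes of segments 1..i-1.
Segment 1: SEQ = 80156, payload = 578 bytes
Segment 2: SEQ = 80734, payload = 505 bytes
Segment 3: SEQ = 81239, payload = 1422 bytes
Segment 4: SEQ = 82661, payload = 290 bytes
SEQ of segment 4 = 80156 + 578 + 505 + 1422 = 82661

82661


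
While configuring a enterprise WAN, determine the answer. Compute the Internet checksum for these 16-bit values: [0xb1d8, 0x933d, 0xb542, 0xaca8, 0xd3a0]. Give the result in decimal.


Given words: [0xb1d8, 0x933d, 0xb542, 0xaca8, 0xd3a0]
Step 1: Sum all words
Raw sum = 45528 + 37693 + 46402 + 44200 + 54176 = 227999
Step 2: Fold carry: (31391 + 3) = 31394
One's complement = ~31394 & 0xFFFF = 34141

34141


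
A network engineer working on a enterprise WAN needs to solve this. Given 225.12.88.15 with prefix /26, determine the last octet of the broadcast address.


Given: IP = 225.12.88.15, prefix = /26
Host bits = 32 - 26 = 6
Network last octet = 15 AND mask = 0
Host part size = 2^6 - 1 = 63
Broadcast last octet = 0 OR 63 = 63

63


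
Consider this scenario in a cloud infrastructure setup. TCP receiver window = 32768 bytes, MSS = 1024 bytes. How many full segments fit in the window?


Given: RWND = 32768 bytes, MSS = 1024 bytes
Full segments = floor(RWND / MSS)
Full segments = floor(32768 / 1024)
Full segments = floor(32.0) = 32

32


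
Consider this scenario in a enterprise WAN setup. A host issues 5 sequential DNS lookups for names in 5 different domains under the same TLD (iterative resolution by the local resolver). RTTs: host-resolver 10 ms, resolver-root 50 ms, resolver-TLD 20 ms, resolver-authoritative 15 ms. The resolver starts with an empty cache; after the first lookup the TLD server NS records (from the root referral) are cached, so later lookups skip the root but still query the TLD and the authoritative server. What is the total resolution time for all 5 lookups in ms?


Lookup 1 (cold cache): local + root + TLD + auth = 10 + 50 + 20 + 15 = 95 ms
Lookups 2..5 (TLD NS cached -> skip root; new domain -> still ask TLD and auth): local + TLD + auth = 10 + 20 + 15 = 45 ms each
Remaining 4 lookups: 4 * 45 = 180 ms
Total = 95 + 180 = 275 ms

275


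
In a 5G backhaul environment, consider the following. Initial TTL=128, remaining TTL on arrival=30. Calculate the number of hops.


Given: initial TTL = 128, received TTL = 30
Hops = initial TTL - received TTL
Hops = 128 - 30 = 98

98


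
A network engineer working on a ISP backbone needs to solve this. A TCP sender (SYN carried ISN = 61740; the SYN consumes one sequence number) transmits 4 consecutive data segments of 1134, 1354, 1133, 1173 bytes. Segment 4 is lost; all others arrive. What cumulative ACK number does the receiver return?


SYN uses sequence number 61740; first data byte = ISN + 1 = 61741.
Segment 1: SEQ = 61741, len = 1134 B, covers [61741, 62874]
Segment 2: SEQ = 62875, len = 1354 B, covers [62875, 64228]
Segment 3: SEQ = 64229, len = 1133 B, covers [64229, 65361]
Segment 4: SEQ = 65362, len = 1173 B, covers [65362, 66534] [LOST]
In-order data received: bytes [61741, 65361] (segments 1..3).
Segment 4 missing -> gap begins at byte 65362.
Cumulative ACK = next expected in-order byte = 61741 + 1134 + 1354 + 1133 = 65362

65362


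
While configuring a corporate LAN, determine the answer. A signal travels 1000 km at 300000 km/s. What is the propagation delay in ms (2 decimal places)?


Given: distance = 1000 km, speed = 300000 km/s
Delay = distance / speed = 1000 / 300000 seconds
Delay in ms = 1000 * 1000 / 300000
Delay = 3.3333 ms
Rounded to 2 dp = 3.33 ms

3.33


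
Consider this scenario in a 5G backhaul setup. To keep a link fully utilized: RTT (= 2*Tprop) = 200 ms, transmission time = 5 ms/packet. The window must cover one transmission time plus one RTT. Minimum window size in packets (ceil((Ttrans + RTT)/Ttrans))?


Given: Ttrans = 5 ms, RTT = 200 ms (= 2 * Tprop, Tprop = 100 ms)
Time until first ACK returns = Ttrans + RTT = 5 + 200 = 205 ms
Need W * Ttrans >= Ttrans + RTT  ->  W >= (Ttrans + RTT) / Ttrans
(Ttrans + RTT) / Ttrans = 205 / 5 = 41
W_min = ceil(41) = 41

41


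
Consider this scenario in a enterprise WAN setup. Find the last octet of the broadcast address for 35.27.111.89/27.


Given: IP = 35.27.111.89, prefix = /27
Host bits = 32 - 27 = 5
Network last octet = 89 AND mask = 64
Host part size = 2^5 - 1 = 31
Broadcast last octet = 64 OR 31 = 95

95


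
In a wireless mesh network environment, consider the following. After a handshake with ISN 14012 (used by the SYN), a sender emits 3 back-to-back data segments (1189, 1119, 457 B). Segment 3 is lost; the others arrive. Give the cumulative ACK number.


SYN uses sequence number 14012; first data byte = ISN + 1 = 14013.
Segment 1: SEQ = 14013, len = 1189 B, covers [14013, 15201]
Segment 2: SEQ = 15202, len = 1119 B, covers [15202, 16320]
Segment 3: SEQ = 16321, len = 457 B, covers [16321, 16777] [LOST]
In-order data received: bytes [14013, 16320] (segments 1..2).
Segment 3 missing -> gap begins at byte 16321.
Cumulative ACK = next expected in-order byte = 14013 + 1189 + 1119 = 16321

16321


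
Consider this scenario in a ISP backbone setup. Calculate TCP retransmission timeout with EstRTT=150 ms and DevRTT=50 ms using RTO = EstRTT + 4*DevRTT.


Given: EstRTT = 150 ms, DevRTT = 50 ms
Timeout = EstRTT + 4 * DevRTT
4 * DevRTT = 4 * 50 = 200
Timeout = 150 + 200 = 350 ms

350


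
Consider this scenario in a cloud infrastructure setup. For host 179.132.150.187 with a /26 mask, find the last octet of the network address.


Given: IP = 179.132.150.187, prefix = /26
Subnet mask = 255.255.255.192
Last octet of IP: 187
Last octet of mask: 192
Network last octet = 187 AND 192 = 128

128


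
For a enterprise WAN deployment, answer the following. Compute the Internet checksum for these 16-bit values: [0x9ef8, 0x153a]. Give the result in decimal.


Given words: [0x9ef8, 0x153a]
Step 1: Sum all words
Raw sum = 40696 + 5434 = 46130
One's complement = ~46130 & 0xFFFF = 19405

19405


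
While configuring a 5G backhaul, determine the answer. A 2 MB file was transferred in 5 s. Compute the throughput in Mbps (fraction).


Given: file = 2 MB, time = 5 s
File in Mb = 2 * 8 = 16 Mb
Throughput = 16 / 5 Mbps
Throughput = 16/5 Mbps

16/5


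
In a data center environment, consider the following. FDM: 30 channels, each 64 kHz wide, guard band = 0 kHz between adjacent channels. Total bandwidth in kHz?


Given: 30 channels, 64 kHz each, guard = 0 kHz
Channel bandwidth = 30 * 64 = 1920 kHz
Guard bands = 29 gaps * 0 kHz = 0 kHz
Total = 1920 + 0 = 1920 kHz

1920


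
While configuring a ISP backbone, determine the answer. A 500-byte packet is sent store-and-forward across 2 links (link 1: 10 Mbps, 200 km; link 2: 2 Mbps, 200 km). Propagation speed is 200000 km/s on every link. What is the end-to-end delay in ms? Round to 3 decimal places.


Packet = 500 bytes = 4000 bits. Store-and-forward: sum (t_trans + t_prop) per link.
Link 1: t_trans = 4000/(10*10^6) s = 0.4000 ms; t_prop = 200/200000 s = 1.0000 ms; subtotal = 1.4000 ms
Link 2: t_trans = 4000/(2*10^6) s = 2.0000 ms; t_prop = 200/200000 s = 1.0000 ms; subtotal = 3.0000 ms
End-to-end = 1.4000 + 3.0000 = 4.4000 ms -> 4.400 ms (3 dp)

4.400


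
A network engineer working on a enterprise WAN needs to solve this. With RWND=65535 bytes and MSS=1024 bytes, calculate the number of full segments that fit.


Given: RWND = 65535 bytes, MSS = 1024 bytes
Full segments = floor(RWND / MSS)
Full segments = floor(65535 / 1024)
Full segments = floor(63.999) = 63

63


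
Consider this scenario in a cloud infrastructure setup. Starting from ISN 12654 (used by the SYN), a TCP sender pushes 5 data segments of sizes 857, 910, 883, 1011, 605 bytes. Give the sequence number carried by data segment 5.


The SYN occupies sequence number ISN = 12654, so the first data byte is ISN + 1 = 12655.
SEQ of data segment i = (ISN + 1) + sum of payload sizes of segments 1..i-1.
Segment 1: SEQ = 12655, payload = 857 bytes
Segment 2: SEQ = 13512, payload = 910 bytes
Segment 3: SEQ = 14422, payload = 883 bytes
Segment 4: SEQ = 15305, payload = 1011 bytes
Segment 5: SEQ = 16316, payload = 605 bytes
SEQ of segment 5 = 12655 + 857 + 910 + 883 + 1011 = 16316

16316


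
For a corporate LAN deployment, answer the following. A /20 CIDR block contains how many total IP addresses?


Given: CIDR prefix /20
Host bits = 32 - 20 = 12
Total addresses = 2^12 = 4096

4096


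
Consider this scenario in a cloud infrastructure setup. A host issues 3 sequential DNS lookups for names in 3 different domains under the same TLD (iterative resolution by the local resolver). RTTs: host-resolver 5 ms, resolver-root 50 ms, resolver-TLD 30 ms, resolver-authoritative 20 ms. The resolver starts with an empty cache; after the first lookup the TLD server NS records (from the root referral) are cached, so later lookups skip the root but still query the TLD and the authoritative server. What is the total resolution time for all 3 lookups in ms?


Lookup 1 (cold cache): local + root + TLD + auth = 5 + 50 + 30 + 20 = 105 ms
Lookups 2..3 (TLD NS cached -> skip root; new domain -> still ask TLD and auth): local + TLD + auth = 5 + 30 + 20 = 55 ms each
Remaining 2 lookups: 2 * 55 = 110 ms
Total = 105 + 110 = 215 ms

215


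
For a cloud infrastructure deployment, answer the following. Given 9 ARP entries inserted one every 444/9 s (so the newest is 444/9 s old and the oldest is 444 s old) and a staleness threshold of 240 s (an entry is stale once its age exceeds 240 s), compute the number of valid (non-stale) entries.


Ages are k * 444/9 s for k = 1..9 (spacing = 49.3333 s).
Entry k is valid iff k * 444/9 <= 240 iff k <= 9 * 240 / 444 = 4.8649
n_valid = floor(4.8649) = 4
(n_stale = 9 - 4 = 5)

4


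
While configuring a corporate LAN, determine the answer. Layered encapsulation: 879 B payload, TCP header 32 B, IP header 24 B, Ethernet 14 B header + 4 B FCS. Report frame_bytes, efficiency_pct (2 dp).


TCP segment = 879 + 32 = 911 B
IP packet = 911 + 24 = 935 B
Ethernet frame = 935 + 14 + 4 = 953 B
Efficiency = app / frame = 879 / 953 = 0.922350 = 92.2350% -> 92.24% (2 dp)

953, 92.24


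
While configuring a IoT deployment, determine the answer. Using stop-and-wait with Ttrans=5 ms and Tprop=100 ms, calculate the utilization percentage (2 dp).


Given: Ttrans = 5 ms, Tprop = 100 ms
RTT = 2 * Tprop = 2 * 100 = 200 ms
U = Ttrans / (Ttrans + RTT)
U = 5 / (5 + 200)
U = 5 / 205 = 0.02439
U% = 2.44%

2.44


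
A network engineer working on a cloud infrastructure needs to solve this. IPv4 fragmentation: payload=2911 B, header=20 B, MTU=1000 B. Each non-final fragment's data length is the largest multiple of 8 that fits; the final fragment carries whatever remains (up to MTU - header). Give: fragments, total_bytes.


Max data per non-final fragment = floor((MTU - header)/8)*8 = floor((1000 - 20)/8)*8 = floor(980/8)*8 = 976 B
Final fragment needs no 8-byte alignment: it can carry up to MTU - header = 980 B
Non-final fragments needed = ceil((payload - 980) / 976) = ceil(1931/976) = ceil(1.9785) = 2
Number of fragments = 2 + 1 = 3
Fragment sizes (data): 2 * 976 B + 959 B (last, 959 <= 980 OK)
Total bytes sent = payload + n_frags * header = 2911 + 3*20 = 2911 + 60 = 2971 B

3, 2971


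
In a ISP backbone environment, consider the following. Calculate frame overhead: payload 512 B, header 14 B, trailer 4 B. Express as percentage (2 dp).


Given: payload = 512 B, header = 14 B, trailer = 4 B
Overhead bytes = header + trailer = 14 + 4 = 18
Total frame = payload + overhead = 512 + 18 = 530
Overhead % = 18 / 530 * 100 = 3.3962% -> 3.40% (2 dp)

3.40


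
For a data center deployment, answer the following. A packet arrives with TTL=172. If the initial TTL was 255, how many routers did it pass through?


Given: initial TTL = 255, received TTL = 172
Hops = initial TTL - received TTL
Hops = 255 - 172 = 83

83


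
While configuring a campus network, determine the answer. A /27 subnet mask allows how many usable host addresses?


Given: subnet mask /27
Host bits = 32 - 27 = 5
Total addresses = 2^5 = 32
Usable hosts = 32 - 2 (network + broadcast) = 30

30


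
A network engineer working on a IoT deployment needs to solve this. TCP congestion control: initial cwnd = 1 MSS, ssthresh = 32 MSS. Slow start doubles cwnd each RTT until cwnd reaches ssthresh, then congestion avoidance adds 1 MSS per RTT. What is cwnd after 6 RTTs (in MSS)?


RTT 0: cwnd = 1 MSS (initial)
RTT 1: cwnd = 2 MSS (slow start, doubled)
RTT 2: cwnd = 4 MSS (slow start, doubled)
RTT 3: cwnd = 8 MSS (slow start, doubled)
RTT 4: cwnd = 16 MSS (slow start, doubled)
RTT 5: cwnd = 32 MSS (slow start, doubled)
RTT 6: cwnd = 33 MSS (congestion avoidance, +1)

33


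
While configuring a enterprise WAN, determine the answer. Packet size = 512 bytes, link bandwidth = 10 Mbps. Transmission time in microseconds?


Given: packet = 512 bytes, bandwidth = 10 Mbps
Packet in bits = 512 * 8 = 4096 bits
Bandwidth = 10 * 10^6 = 10000000 bps
Time = 4096 / 10000000 seconds
Time in us = 4096 * 10^6 / 10000000 = 409.6

409.6


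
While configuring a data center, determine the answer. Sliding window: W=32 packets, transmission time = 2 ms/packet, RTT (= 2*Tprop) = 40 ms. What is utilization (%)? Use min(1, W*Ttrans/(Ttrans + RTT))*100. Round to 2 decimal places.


Given: W = 32, Ttrans = 2 ms, RTT = 40 ms (= 2 * Tprop, Tprop = 20 ms)
Cycle time = Ttrans + RTT = 2 + 40 = 42 ms (first packet sent until its ACK returns)
W * Ttrans = 32 * 2 = 64 ms of sending per cycle
W * Ttrans / (Ttrans + RTT) = 64 / 42 = 1.523810
U = min(1, 1.523810) = 1.000000
U% = 100.00%

100.00


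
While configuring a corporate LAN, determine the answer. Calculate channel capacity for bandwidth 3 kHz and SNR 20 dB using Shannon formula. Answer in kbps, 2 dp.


Given: B = 3 kHz, SNR = 20 dB
SNR linear = 10^(20/10) = 100
1 + SNR = 101
log2(101) = 6.6582114828
C = 3 * 1000 * 6.6582114828 = 19974.6344 bps
C = 19.974634 kbps -> 19.97 kbps (2 dp)

19.97


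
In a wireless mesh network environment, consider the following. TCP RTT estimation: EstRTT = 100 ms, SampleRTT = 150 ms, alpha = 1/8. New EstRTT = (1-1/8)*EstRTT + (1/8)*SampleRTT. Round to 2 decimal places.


Given: EstRTT = 100 ms, SampleRTT = 150 ms, alpha = 1/8
New EstRTT = (1 - alpha) * EstRTT + alpha * SampleRTT
(7/8) * 100 = 87.5
(1/8) * 150 = 18.75
New EstRTT = 87.5 + 18.75 = 106.25 ms -> 106.25 ms (2 dp)

106.25


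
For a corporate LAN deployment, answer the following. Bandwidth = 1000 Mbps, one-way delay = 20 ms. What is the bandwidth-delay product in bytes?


Given: bandwidth = 1000 Mbps, delay = 20 ms
BDP in bits = 1000 * 10^6 * 20 / 1000
BDP in bits = 20000000
BDP in bytes = 20000000 / 8 = 2500000

2500000


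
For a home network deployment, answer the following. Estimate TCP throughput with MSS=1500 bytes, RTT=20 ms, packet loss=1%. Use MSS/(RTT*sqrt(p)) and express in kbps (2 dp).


Given: MSS = 1500 bytes, RTT = 20 ms, loss = 1%
RTT in seconds = 20 / 1000 = 0.02
Loss rate = 1% = 0.01
sqrt(loss) = sqrt(0.01) = 0.1
Throughput (bytes/s) = 1500 / (0.02 * 0.1) = 750000.0000
Throughput (kbps) = 750000.0000 * 8 / 1000 = 6000.000000 -> 6000.00 kbps (2 dp)

6000.00


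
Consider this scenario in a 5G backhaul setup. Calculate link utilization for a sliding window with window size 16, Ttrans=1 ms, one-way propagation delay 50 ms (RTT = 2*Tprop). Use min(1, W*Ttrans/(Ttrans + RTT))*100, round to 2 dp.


Given: W = 16, Ttrans = 1 ms, RTT = 100 ms (= 2 * Tprop, Tprop = 50 ms)
Cycle time = Ttrans + RTT = 1 + 100 = 101 ms (first packet sent until its ACK returns)
W * Ttrans = 16 * 1 = 16 ms of sending per cycle
W * Ttrans / (Ttrans + RTT) = 16 / 101 = 0.158416
U = min(1, 0.158416) = 0.158416
U% = 15.84%

15.84


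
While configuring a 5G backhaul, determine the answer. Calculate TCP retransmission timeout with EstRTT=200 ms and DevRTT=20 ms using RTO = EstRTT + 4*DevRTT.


Given: EstRTT = 200 ms, DevRTT = 20 ms
Timeout = EstRTT + 4 * DevRTT
4 * DevRTT = 4 * 20 = 80
Timeout = 200 + 80 = 280 ms

280


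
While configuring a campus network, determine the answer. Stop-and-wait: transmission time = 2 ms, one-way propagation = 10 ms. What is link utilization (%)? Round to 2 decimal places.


Given: Ttrans = 2 ms, Tprop = 10 ms
RTT = 2 * Tprop = 2 * 10 = 20 ms
U = Ttrans / (Ttrans + RTT)
U = 2 / (2 + 20)
U = 2 / 22 = 0.090909
U% = 9.09%

9.09


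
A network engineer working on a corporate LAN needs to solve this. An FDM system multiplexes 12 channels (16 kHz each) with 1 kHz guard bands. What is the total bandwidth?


Given: 12 channels, 16 kHz each, guard = 1 kHz
Channel bandwidth = 12 * 16 = 192 kHz
Guard bands = 11 gaps * 1 kHz = 11 kHz
Total = 192 + 11 = 203 kHz

203


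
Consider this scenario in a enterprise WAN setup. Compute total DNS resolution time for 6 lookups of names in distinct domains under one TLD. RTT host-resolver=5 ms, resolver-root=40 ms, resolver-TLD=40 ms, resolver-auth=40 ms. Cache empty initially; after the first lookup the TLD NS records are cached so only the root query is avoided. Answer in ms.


Lookup 1 (cold cache): local + root + TLD + auth = 5 + 40 + 40 + 40 = 125 ms
Lookups 2..6 (TLD NS cached -> skip root; new domain -> still ask TLD and auth): local + TLD + auth = 5 + 40 + 40 = 85 ms each
Remaining 5 lookups: 5 * 85 = 425 ms
Total = 125 + 425 = 550 ms

550


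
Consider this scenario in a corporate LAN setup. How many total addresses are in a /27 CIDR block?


Given: CIDR prefix /27
Host bits = 32 - 27 = 5
Total addresses = 2^5 = 32

32


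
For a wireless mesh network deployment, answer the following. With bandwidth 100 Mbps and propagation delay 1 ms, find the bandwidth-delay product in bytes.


Given: bandwidth = 100 Mbps, delay = 1 ms
BDP in bits = 100 * 10^6 * 1 / 1000
BDP in bits = 100000
BDP in bytes = 100000 / 8 = 12500

12500


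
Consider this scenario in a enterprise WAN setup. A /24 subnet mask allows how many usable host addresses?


Given: subnet mask /24
Host bits = 32 - 24 = 8
Total addresses = 2^8 = 256
Usable hosts = 256 - 2 (network + broadcast) = 254

254


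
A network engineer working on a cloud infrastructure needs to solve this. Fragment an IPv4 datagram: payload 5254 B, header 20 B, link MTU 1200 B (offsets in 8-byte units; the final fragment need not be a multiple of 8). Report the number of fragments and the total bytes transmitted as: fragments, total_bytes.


Max data per non-final fragment = floor((MTU - header)/8)*8 = floor((1200 - 20)/8)*8 = floor(1180/8)*8 = 1176 B
Final fragment needs no 8-byte alignment: it can carry up to MTU - header = 1180 B
Non-final fragments needed = ceil((payload - 1180) / 1176) = ceil(4074/1176) = ceil(3.4643) = 4
Number of fragments = 4 + 1 = 5
Fragment sizes (data): 4 * 1176 B + 550 B (last, 550 <= 1180 OK)
Total bytes sent = payload + n_frags * header = 5254 + 5*20 = 5254 + 100 = 5354 B

5, 5354


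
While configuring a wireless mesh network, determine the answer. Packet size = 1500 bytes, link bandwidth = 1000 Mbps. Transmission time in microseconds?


Given: packet = 1500 bytes, bandwidth = 1000 Mbps
Packet in bits = 1500 * 8 = 12000 bits
Bandwidth = 1000 * 10^6 = 1000000000 bps
Time = 12000 / 1000000000 seconds
Time in us = 12000 * 10^6 / 1000000000 = 12

12


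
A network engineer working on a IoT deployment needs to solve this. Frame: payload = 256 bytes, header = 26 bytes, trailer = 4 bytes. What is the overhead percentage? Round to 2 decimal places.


Given: payload = 256 B, header = 26 B, trailer = 4 B
Overhead bytes = header + trailer = 26 + 4 = 30
Total frame = payload + overhead = 256 + 30 = 286
Overhead % = 30 / 286 * 100 = 10.4895% -> 10.49% (2 dp)

10.49


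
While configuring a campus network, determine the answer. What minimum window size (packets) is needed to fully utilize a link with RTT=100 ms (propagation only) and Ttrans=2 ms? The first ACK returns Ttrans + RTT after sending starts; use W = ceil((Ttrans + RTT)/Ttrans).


Given: Ttrans = 2 ms, RTT = 100 ms (= 2 * Tprop, Tprop = 50 ms)
Time until first ACK returns = Ttrans + RTT = 2 + 100 = 102 ms
Need W * Ttrans >= Ttrans + RTT  ->  W >= (Ttrans + RTT) / Ttrans
(Ttrans + RTT) / Ttrans = 102 / 2 = 51
W_min = ceil(51) = 51

51


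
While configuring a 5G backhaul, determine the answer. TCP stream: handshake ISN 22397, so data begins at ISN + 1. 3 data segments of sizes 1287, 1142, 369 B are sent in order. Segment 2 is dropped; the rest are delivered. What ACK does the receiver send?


SYN uses sequence number 22397; first data byte = ISN + 1 = 22398.
Segment 1: SEQ = 22398, len = 1287 B, covers [22398, 23684]
Segment 2: SEQ = 23685, len = 1142 B, covers [23685, 24826] [LOST]
Segment 3: SEQ = 24827, len = 369 B, covers [24827, 25195]
In-order data received: bytes [22398, 23684] (segments 1..1).
Segment 2 missing -> gap begins at byte 23685; later segments buffered out of order.
Cumulative ACK = next expected in-order byte = 22398 + 1287 = 23685

23685


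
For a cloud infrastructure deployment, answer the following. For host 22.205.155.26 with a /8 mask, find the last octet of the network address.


Given: IP = 22.205.155.26, prefix = /8
Subnet mask = 255.0.0.0
Last octet of IP: 26
Last octet of mask: 0
Network last octet = 26 AND 0 = 0

0


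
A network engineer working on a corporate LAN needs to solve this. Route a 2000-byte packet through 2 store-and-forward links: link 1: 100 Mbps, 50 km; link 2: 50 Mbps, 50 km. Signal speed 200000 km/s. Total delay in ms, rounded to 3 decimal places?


Packet = 2000 bytes = 16000 bits. Store-and-forward: sum (t_trans + t_prop) per link.
Link 1: t_trans = 16000/(100*10^6) s = 0.1600 ms; t_prop = 50/200000 s = 0.2500 ms; subtotal = 0.4100 ms
Link 2: t_trans = 16000/(50*10^6) s = 0.3200 ms; t_prop = 50/200000 s = 0.2500 ms; subtotal = 0.5700 ms
End-to-end = 0.4100 + 0.5700 = 0.9800 ms -> 0.980 ms (3 dp)

0.980


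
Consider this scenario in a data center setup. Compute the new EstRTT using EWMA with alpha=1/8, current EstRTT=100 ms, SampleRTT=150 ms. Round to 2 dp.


Given: EstRTT = 100 ms, SampleRTT = 150 ms, alpha = 1/8
New EstRTT = (1 - alpha) * EstRTT + alpha * SampleRTT
(7/8) * 100 = 87.5
(1/8) * 150 = 18.75
New EstRTT = 87.5 + 18.75 = 106.25 ms -> 106.25 ms (2 dp)

106.25


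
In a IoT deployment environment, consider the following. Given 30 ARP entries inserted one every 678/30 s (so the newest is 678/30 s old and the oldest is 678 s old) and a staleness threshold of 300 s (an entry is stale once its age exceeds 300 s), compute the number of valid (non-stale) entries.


Ages are k * 678/30 s for k = 1..30 (spacing = 22.6000 s).
Entry k is valid iff k * 678/30 <= 300 iff k <= 30 * 300 / 678 = 13.2743
n_valid = floor(13.2743) = 13
(n_stale = 30 - 13 = 17)

13


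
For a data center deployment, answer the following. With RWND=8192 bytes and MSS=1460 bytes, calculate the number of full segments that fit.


Given: RWND = 8192 bytes, MSS = 1460 bytes
Full segments = floor(RWND / MSS)
Full segments = floor(8192 / 1460)
Full segments = floor(5.611) = 5

5


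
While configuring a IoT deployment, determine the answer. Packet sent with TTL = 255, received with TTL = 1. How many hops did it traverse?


Given: initial TTL = 255, received TTL = 1
Hops = initial TTL - received TTL
Hops = 255 - 1 = 254

254


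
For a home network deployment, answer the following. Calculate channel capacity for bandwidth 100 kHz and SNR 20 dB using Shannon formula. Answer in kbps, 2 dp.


Given: B = 100 kHz, SNR = 20 dB
SNR linear = 10^(20/10) = 100
1 + SNR = 101
log2(101) = 6.6582114828
C = 100 * 1000 * 6.6582114828 = 665821.1483 bps
C = 665.821148 kbps -> 665.82 kbps (2 dp)

665.82


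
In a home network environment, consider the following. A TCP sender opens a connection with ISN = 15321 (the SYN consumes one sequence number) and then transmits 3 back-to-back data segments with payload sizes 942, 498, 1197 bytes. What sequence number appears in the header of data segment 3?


The SYN occupies sequence number ISN = 15321, so the first data byte is ISN + 1 = 15322.
SEQ of data segment i = (ISN + 1) + sum of payload sizes of segments 1..i-1.
Segment 1: SEQ = 15322, payload = 942 bytes
Segment 2: SEQ = 16264, payload = 498 bytes
Segment 3: SEQ = 16762, payload = 1197 bytes
SEQ of segment 3 = 15322 + 942 + 498 = 16762

16762


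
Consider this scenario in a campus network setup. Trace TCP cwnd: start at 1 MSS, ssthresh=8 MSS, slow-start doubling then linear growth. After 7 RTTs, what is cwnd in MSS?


RTT 0: cwnd = 1 MSS (initial)
RTT 1: cwnd = 2 MSS (slow start, doubled)
RTT 2: cwnd = 4 MSS (slow start, doubled)
RTT 3: cwnd = 8 MSS (slow start, doubled)
RTT 4: cwnd = 9 MSS (congestion avoidance, +1)
RTT 5: cwnd = 10 MSS (congestion avoidance, +1)
RTT 6: cwnd = 11 MSS (congestion avoidance, +1)
RTT 7: cwnd = 12 MSS (congestion avoidance, +1)

12


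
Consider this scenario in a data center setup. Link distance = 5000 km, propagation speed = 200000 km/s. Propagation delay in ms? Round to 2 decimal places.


Given: distance = 5000 km, speed = 200000 km/s
Delay = distance / speed = 5000 / 200000 seconds
Delay in ms = 5000 * 1000 / 200000
Delay = 25.0000 ms
Rounded to 2 dp = 25.00 ms

25.00


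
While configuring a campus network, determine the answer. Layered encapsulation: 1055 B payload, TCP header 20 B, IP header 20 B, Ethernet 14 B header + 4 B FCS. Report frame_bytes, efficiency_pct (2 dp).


TCP segment = 1055 + 20 = 1075 B
IP packet = 1075 + 20 = 1095 B
Ethernet frame = 1095 + 14 + 4 = 1113 B
Efficiency = app / frame = 1055 / 1113 = 0.947889 = 94.7889% -> 94.79% (2 dp)

1113, 94.79


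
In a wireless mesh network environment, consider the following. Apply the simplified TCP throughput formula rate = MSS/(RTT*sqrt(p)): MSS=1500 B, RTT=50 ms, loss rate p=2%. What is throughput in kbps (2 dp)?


Given: MSS = 1500 bytes, RTT = 50 ms, loss = 2%
RTT in seconds = 50 / 1000 = 0.05
Loss rate = 2% = 0.02
sqrt(loss) = sqrt(0.02) = 0.141421356237
Throughput (bytes/s) = 1500 / (0.05 * 0.141421356237) = 212132.0344
Throughput (kbps) = 212132.0344 * 8 / 1000 = 1697.056275 -> 1697.06 kbps (2 dp)

1697.06


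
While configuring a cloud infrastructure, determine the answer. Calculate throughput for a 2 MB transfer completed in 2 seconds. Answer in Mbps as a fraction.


Given: file = 2 MB, time = 2 s
File in Mb = 2 * 8 = 16 Mb
Throughput = 16 / 2 Mbps
Throughput = 8 Mbps

8


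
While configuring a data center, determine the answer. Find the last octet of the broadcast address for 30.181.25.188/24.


Given: IP = 30.181.25.188, prefix = /24
Host bits = 32 - 24 = 8
Network last octet = 188 AND mask = 0
Host part size = 2^8 - 1 = 255
Broadcast last octet = 0 OR 255 = 255

255


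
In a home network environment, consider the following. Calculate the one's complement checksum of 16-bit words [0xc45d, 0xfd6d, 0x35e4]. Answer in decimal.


Given words: [0xc45d, 0xfd6d, 0x35e4]
Step 1: Sum all words
Raw sum = 50269 + 64877 + 13796 = 128942
Step 2: Fold carry: (63406 + 1) = 63407
One's complement = ~63407 & 0xFFFF = 2128

2128


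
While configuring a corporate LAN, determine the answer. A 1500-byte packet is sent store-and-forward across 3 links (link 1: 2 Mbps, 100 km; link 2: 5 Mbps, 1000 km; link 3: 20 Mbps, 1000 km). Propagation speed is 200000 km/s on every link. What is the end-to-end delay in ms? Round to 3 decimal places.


Packet = 1500 bytes = 12000 bits. Store-and-forward: sum (t_trans + t_prop) per link.
Link 1: t_trans = 12000/(2*10^6) s = 6.0000 ms; t_prop = 100/200000 s = 0.5000 ms; subtotal = 6.5000 ms
Link 2: t_trans = 12000/(5*10^6) s = 2.4000 ms; t_prop = 1000/200000 s = 5.0000 ms; subtotal = 7.4000 ms
Link 3: t_trans = 12000/(20*10^6) s = 0.6000 ms; t_prop = 1000/200000 s = 5.0000 ms; subtotal = 5.6000 ms
End-to-end = 6.5000 + 7.4000 + 5.6000 = 19.5000 ms -> 19.500 ms (3 dp)

19.500


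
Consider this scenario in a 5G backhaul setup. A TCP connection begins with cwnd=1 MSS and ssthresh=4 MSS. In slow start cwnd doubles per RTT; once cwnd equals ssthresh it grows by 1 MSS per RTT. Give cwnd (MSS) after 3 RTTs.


RTT 0: cwnd = 1 MSS (initial)
RTT 1: cwnd = 2 MSS (slow start, doubled)
RTT 2: cwnd = 4 MSS (slow start, doubled)
RTT 3: cwnd = 5 MSS (congestion avoidance, +1)

5


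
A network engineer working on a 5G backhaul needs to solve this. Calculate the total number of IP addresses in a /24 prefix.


Given: CIDR prefix /24
Host bits = 32 - 24 = 8
Total addresses = 2^8 = 256

256


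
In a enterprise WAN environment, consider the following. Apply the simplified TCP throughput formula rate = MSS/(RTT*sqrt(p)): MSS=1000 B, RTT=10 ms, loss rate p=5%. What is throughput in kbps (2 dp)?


Given: MSS = 1000 bytes, RTT = 10 ms, loss = 5%
RTT in seconds = 10 / 1000 = 0.01
Loss rate = 5% = 0.05
sqrt(loss) = sqrt(0.05) = 0.223606797750
Throughput (bytes/s) = 1000 / (0.01 * 0.223606797750) = 447213.5955
Throughput (kbps) = 447213.5955 * 8 / 1000 = 3577.708764 -> 3577.71 kbps (2 dp)

3577.71


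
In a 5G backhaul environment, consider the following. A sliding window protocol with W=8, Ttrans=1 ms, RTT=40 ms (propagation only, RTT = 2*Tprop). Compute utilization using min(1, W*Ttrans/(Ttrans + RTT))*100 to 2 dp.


Given: W = 8, Ttrans = 1 ms, RTT = 40 ms (= 2 * Tprop, Tprop = 20 ms)
Cycle time = Ttrans + RTT = 1 + 40 = 41 ms (first packet sent until its ACK returns)
W * Ttrans = 8 * 1 = 8 ms of sending per cycle
W * Ttrans / (Ttrans + RTT) = 8 / 41 = 0.195122
U = min(1, 0.195122) = 0.195122
U% = 19.51%

19.51


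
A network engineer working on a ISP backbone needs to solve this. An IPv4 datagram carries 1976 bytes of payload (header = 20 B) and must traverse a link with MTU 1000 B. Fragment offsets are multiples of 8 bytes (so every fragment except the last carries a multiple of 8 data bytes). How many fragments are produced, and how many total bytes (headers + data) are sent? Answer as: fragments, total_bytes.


Max data per non-final fragment = floor((MTU - header)/8)*8 = floor((1000 - 20)/8)*8 = floor(980/8)*8 = 976 B
Final fragment needs no 8-byte alignment: it can carry up to MTU - header = 980 B
Non-final fragments needed = ceil((payload - 980) / 976) = ceil(996/976) = ceil(1.0205) = 2
Number of fragments = 2 + 1 = 3
Fragment sizes (data): 2 * 976 B + 24 B (last, 24 <= 980 OK)
Total bytes sent = payload + n_frags * header = 1976 + 3*20 = 1976 + 60 = 2036 B

3, 2036


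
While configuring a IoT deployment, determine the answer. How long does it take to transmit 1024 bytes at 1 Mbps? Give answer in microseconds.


Given: packet = 1024 bytes, bandwidth = 1 Mbps
Packet in bits = 1024 * 8 = 8192 bits
Bandwidth = 1 * 10^6 = 1000000 bps
Time = 8192 / 1000000 seconds
Time in us = 8192 * 10^6 / 1000000 = 8192

8192


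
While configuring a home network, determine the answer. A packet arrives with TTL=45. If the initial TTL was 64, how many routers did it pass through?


Given: initial TTL = 64, received TTL = 45
Hops = initial TTL - received TTL
Hops = 64 - 45 = 19

19


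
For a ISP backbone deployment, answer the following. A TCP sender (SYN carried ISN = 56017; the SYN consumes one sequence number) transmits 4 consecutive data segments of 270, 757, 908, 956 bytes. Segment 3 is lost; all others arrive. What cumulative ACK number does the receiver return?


SYN uses sequence number 56017; first data byte = ISN + 1 = 56018.
Segment 1: SEQ = 56018, len = 270 B, covers [56018, 56287]
Segment 2: SEQ = 56288, len = 757 B, covers [56288, 57044]
Segment 3: SEQ = 57045, len = 908 B, covers [57045, 57952] [LOST]
Segment 4: SEQ = 57953, len = 956 B, covers [57953, 58908]
In-order data received: bytes [56018, 57044] (segments 1..2).
Segment 3 missing -> gap begins at byte 57045; later segments buffered out of order.
Cumulative ACK = next expected in-order byte = 56018 + 270 + 757 = 57045

57045


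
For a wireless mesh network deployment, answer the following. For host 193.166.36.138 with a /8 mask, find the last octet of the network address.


Given: IP = 193.166.36.138, prefix = /8
Subnet mask = 255.0.0.0
Last octet of IP: 138
Last octet of mask: 0
Network last octet = 138 AND 0 = 0

0


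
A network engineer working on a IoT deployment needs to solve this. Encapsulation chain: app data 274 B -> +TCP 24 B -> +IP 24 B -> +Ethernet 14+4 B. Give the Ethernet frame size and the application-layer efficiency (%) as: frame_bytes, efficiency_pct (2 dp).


TCP segment = 274 + 24 = 298 B
IP packet = 298 + 24 = 322 B
Ethernet frame = 322 + 14 + 4 = 340 B
Efficiency = app / frame = 274 / 340 = 0.805882 = 80.5882% -> 80.59% (2 dp)

340, 80.59


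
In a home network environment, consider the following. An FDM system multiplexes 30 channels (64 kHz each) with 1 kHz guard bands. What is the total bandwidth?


Given: 30 channels, 64 kHz each, guard = 1 kHz
Channel bandwidth = 30 * 64 = 1920 kHz
Guard bands = 29 gaps * 1 kHz = 29 kHz
Total = 1920 + 29 = 1949 kHz

1949


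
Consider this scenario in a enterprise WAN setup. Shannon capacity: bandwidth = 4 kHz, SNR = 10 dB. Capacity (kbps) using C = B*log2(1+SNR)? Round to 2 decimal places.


Given: B = 4 kHz, SNR = 10 dB
SNR linear = 10^(10/10) = 10
1 + SNR = 11
log2(11) = 3.4594316186
C = 4 * 1000 * 3.4594316186 = 13837.7265 bps
C = 13.837726 kbps -> 13.84 kbps (2 dp)

13.84


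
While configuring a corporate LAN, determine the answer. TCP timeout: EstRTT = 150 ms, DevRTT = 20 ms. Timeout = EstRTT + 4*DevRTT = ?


Given: EstRTT = 150 ms, DevRTT = 20 ms
Timeout = EstRTT + 4 * DevRTT
4 * DevRTT = 4 * 20 = 80
Timeout = 150 + 80 = 230 ms

230


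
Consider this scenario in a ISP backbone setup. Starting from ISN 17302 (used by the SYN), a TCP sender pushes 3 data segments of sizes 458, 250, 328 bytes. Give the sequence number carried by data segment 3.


The SYN occupies sequence number ISN = 17302, so the first data byte is ISN + 1 = 17303.
SEQ of data segment i = (ISN + 1) + sum of payload sizes of segments 1..i-1.
Segment 1: SEQ = 17303, payload = 458 bytes
Segment 2: SEQ = 17761, payload = 250 bytes
Segment 3: SEQ = 18011, payload = 328 bytes
SEQ of segment 3 = 17303 + 458 + 250 = 18011

18011


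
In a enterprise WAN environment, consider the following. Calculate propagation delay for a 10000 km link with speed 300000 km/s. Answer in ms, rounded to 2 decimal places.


Given: distance = 10000 km, speed = 300000 km/s
Delay = distance / speed = 10000 / 300000 seconds
Delay in ms = 10000 * 1000 / 300000
Delay = 33.3333 ms
Rounded to 2 dp = 33.33 ms

33.33


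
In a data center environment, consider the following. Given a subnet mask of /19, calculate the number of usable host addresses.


Given: subnet mask /19
Host bits = 32 - 19 = 13
Total addresses = 2^13 = 8192
Usable hosts = 8192 - 2 (network + broadcast) = 8190

8190


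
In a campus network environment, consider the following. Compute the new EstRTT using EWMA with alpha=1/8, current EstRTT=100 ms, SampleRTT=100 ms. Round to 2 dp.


Given: EstRTT = 100 ms, SampleRTT = 100 ms, alpha = 1/8
New EstRTT = (1 - alpha) * EstRTT + alpha * SampleRTT
(7/8) * 100 = 87.5
(1/8) * 100 = 12.5
New EstRTT = 87.5 + 12.5 = 100 ms -> 100.00 ms (2 dp)

100.00


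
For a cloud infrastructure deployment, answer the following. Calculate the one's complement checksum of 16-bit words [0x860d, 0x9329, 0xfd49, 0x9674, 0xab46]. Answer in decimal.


Given words: [0x860d, 0x9329, 0xfd49, 0x9674, 0xab46]
Step 1: Sum all words
Raw sum = 34317 + 37673 + 64841 + 38516 + 43846 = 219193
Step 2: Fold carry: (22585 + 3) = 22588
One's complement = ~22588 & 0xFFFF = 42947

42947


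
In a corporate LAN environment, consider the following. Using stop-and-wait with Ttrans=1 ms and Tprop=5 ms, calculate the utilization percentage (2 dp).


Given: Ttrans = 1 ms, Tprop = 5 ms
RTT = 2 * Tprop = 2 * 5 = 10 ms
U = Ttrans / (Ttrans + RTT)
U = 1 / (1 + 10)
U = 1 / 11 = 0.090909
U% = 9.09%

9.09


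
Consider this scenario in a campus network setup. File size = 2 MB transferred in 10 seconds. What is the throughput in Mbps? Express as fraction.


Given: file = 2 MB, time = 10 s
File in Mb = 2 * 8 = 16 Mb
Throughput = 16 / 10 Mbps
Throughput = 8/5 Mbps

8/5


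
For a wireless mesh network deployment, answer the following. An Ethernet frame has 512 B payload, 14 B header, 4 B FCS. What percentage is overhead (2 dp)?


Given: payload = 512 B, header = 14 B, trailer = 4 B
Overhead bytes = header + trailer = 14 + 4 = 18
Total frame = payload + overhead = 512 + 18 = 530
Overhead % = 18 / 530 * 100 = 3.3962% -> 3.40% (2 dp)

3.40


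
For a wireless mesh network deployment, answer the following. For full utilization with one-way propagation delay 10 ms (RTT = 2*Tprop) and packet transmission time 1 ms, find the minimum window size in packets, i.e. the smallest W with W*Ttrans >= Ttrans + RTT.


Given: Ttrans = 1 ms, RTT = 20 ms (= 2 * Tprop, Tprop = 10 ms)
Time until first ACK returns = Ttrans + RTT = 1 + 20 = 21 ms
Need W * Ttrans >= Ttrans + RTT  ->  W >= (Ttrans + RTT) / Ttrans
(Ttrans + RTT) / Ttrans = 21 / 1 = 21
W_min = ceil(21) = 21

21
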